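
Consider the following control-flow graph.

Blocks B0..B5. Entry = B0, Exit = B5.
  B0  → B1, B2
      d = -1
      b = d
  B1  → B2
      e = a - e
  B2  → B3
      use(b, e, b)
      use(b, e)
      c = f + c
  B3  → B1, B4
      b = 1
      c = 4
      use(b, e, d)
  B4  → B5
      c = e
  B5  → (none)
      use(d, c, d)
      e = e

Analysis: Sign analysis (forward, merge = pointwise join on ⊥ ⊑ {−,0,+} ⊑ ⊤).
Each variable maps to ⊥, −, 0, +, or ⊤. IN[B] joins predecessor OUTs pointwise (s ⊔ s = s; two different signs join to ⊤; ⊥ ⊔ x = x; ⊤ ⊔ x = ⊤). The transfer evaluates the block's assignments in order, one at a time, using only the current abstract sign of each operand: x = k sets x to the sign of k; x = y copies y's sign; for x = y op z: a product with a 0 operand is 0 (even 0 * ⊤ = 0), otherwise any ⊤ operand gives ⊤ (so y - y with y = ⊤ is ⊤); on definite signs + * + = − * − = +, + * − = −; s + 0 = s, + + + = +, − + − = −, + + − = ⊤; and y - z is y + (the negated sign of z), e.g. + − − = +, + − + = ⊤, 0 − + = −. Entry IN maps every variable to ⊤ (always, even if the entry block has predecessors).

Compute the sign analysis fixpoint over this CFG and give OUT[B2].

Per-block solution:
  B0:   IN=(all ⊤)   OUT={b:-, d:-; rest ⊤}
  B1:   IN={d:-; rest ⊤}   OUT={d:-; rest ⊤}
  B2:   IN={d:-; rest ⊤}   OUT={d:-; rest ⊤}
  B3:   IN={d:-; rest ⊤}   OUT={b:+, c:+, d:-; rest ⊤}
  B4:   IN={b:+, c:+, d:-; rest ⊤}   OUT={b:+, d:-; rest ⊤}
  B5:   IN={b:+, d:-; rest ⊤}   OUT={b:+, d:-; rest ⊤}

Merge at B2: IN[B2] = OUT[B0] ⊔ OUT[B1] = {a: ⊤, b: ⊤, c: ⊤, d: -, e: ⊤, f: ⊤}
Applying B2's transfer function to that IN value gives OUT[B2] (row B2 above).

Answer: {a: ⊤, b: ⊤, c: ⊤, d: -, e: ⊤, f: ⊤}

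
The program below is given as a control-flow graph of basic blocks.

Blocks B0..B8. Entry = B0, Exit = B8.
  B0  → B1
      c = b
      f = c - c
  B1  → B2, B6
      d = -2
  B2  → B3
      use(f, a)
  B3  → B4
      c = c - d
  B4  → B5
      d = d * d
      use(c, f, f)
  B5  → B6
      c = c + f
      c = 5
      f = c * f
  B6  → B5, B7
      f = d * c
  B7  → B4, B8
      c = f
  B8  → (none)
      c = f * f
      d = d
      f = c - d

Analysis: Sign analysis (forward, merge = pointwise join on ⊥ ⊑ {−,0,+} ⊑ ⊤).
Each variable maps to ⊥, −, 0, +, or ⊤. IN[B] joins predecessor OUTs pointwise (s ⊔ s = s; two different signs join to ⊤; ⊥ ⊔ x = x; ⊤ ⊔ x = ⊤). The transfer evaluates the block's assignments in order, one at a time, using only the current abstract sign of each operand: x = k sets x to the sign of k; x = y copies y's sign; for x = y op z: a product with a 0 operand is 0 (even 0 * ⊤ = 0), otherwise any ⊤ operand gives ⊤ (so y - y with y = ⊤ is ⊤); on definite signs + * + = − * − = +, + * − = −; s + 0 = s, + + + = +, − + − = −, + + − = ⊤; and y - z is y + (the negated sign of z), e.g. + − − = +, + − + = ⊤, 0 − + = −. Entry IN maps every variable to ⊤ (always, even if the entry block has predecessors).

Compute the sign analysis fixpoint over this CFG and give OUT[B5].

Answer: {a: ⊤, b: ⊤, c: +, d: ⊤, e: ⊤, f: ⊤}

Trace:
Converged values:
  B0: | IN=(all ⊤) | OUT=(all ⊤)
  B1: | IN=(all ⊤) | OUT={d:-; rest ⊤}
  B2: | IN={d:-; rest ⊤} | OUT={d:-; rest ⊤}
  B3: | IN={d:-; rest ⊤} | OUT={d:-; rest ⊤}
  B4: | IN=(all ⊤) | OUT=(all ⊤)
  B5: | IN=(all ⊤) | OUT={c:+; rest ⊤}
  B6: | IN=(all ⊤) | OUT=(all ⊤)
  B7: | IN=(all ⊤) | OUT=(all ⊤)
  B8: | IN=(all ⊤) | OUT=(all ⊤)

Merge at B5: IN[B5] = OUT[B4] ⊔ OUT[B6] = {a: ⊤, b: ⊤, c: ⊤, d: ⊤, e: ⊤, f: ⊤}
Applying B5's transfer function to that IN value gives OUT[B5] (row B5 above).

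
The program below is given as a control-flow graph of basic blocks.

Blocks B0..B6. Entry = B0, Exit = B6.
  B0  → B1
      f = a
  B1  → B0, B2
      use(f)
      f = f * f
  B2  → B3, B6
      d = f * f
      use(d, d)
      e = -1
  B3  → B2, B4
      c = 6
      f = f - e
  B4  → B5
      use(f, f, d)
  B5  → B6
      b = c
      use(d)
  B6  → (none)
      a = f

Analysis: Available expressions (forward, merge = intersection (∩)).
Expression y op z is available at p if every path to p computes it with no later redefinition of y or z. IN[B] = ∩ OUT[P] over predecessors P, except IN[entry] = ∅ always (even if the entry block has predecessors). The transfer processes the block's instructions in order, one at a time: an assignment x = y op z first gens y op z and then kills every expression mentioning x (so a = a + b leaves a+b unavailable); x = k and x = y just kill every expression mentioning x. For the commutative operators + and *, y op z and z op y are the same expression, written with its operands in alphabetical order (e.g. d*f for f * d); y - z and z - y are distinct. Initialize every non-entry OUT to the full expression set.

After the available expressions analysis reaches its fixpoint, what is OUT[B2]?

Per-block solution:
  B0: | IN={} | OUT={}
  B1: | IN={} | OUT={}
  B2: | IN={} | OUT={f*f}
  B3: | IN={f*f} | OUT={}
  B4: | IN={} | OUT={}
  B5: | IN={} | OUT={}
  B6: | IN={} | OUT={}

Merge at B2: IN[B2] = OUT[B1] ∩ OUT[B3] = {}
Applying B2's transfer function to that IN value gives OUT[B2] (row B2 above).

Answer: {f*f}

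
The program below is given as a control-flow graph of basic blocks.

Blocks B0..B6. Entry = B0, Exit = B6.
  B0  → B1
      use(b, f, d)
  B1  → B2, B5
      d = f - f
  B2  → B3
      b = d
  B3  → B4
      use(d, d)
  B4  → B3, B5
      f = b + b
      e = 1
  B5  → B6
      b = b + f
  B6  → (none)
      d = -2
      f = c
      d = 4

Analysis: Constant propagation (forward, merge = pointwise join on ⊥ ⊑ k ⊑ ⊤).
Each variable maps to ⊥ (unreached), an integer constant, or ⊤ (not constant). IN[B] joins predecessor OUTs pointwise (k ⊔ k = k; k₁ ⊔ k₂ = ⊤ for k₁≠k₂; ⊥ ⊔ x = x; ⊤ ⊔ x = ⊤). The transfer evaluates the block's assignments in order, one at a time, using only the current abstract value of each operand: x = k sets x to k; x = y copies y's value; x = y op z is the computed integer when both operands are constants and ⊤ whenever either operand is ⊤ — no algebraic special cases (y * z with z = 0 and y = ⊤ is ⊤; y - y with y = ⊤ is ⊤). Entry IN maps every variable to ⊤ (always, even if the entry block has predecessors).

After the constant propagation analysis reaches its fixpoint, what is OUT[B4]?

Converged values:
  B0: | IN=(all ⊤) | OUT=(all ⊤)
  B1: | IN=(all ⊤) | OUT=(all ⊤)
  B2: | IN=(all ⊤) | OUT=(all ⊤)
  B3: | IN=(all ⊤) | OUT=(all ⊤)
  B4: | IN=(all ⊤) | OUT={e:1; rest ⊤}
  B5: | IN=(all ⊤) | OUT=(all ⊤)
  B6: | IN=(all ⊤) | OUT={d:4; rest ⊤}

Merge at B4: IN[B4] = OUT[B3] = {a: ⊤, b: ⊤, c: ⊤, d: ⊤, e: ⊤, f: ⊤}
Applying B4's transfer function to that IN value gives OUT[B4] (row B4 above).

Answer: {a: ⊤, b: ⊤, c: ⊤, d: ⊤, e: 1, f: ⊤}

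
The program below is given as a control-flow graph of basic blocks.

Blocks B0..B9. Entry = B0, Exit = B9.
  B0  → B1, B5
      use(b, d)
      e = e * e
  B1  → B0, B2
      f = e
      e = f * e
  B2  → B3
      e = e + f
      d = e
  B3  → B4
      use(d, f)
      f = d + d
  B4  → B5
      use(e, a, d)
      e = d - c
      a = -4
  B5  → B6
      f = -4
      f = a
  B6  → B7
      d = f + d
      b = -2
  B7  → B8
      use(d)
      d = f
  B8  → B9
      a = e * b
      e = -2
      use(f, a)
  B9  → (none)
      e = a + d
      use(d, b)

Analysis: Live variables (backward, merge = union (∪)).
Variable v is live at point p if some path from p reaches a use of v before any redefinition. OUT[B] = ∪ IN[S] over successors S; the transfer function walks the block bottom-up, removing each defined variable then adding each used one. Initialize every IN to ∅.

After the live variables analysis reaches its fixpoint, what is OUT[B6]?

Converged values:
  B0: | IN={a, b, c, d, e} | OUT={a, b, c, d, e}
  B1: | IN={a, b, c, d, e} | OUT={a, b, c, d, e, f}
  B2: | IN={a, c, e, f} | OUT={a, c, d, e, f}
  B3: | IN={a, c, d, e, f} | OUT={a, c, d, e}
  B4: | IN={a, c, d, e} | OUT={a, d, e}
  B5: | IN={a, d, e} | OUT={d, e, f}
  B6: | IN={d, e, f} | OUT={b, d, e, f}
  B7: | IN={b, d, e, f} | OUT={b, d, e, f}
  B8: | IN={b, d, e, f} | OUT={a, b, d}
  B9: | IN={a, b, d} | OUT={}

Merge at B6: OUT[B6] = IN[B7] = {b, d, e, f}

Answer: {b, d, e, f}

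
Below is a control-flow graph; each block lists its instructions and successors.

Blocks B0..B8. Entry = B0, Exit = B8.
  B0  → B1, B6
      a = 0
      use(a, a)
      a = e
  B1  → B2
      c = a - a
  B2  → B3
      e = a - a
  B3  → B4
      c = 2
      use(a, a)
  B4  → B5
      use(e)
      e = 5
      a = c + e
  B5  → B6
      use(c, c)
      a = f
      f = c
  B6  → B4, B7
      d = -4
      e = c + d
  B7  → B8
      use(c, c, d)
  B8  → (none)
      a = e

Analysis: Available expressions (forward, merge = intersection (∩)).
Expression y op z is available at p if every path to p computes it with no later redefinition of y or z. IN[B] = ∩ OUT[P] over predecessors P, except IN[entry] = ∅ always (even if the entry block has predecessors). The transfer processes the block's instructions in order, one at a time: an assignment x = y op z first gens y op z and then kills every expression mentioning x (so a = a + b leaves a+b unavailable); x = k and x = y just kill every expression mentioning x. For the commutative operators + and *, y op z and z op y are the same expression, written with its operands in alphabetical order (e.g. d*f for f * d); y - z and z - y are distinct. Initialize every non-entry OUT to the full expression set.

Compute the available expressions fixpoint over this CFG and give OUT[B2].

Answer: {a-a}

Working:
Fixpoint table:
  B0: | IN={} | OUT={}
  B1: | IN={} | OUT={a-a}
  B2: | IN={a-a} | OUT={a-a}
  B3: | IN={a-a} | OUT={a-a}
  B4: | IN={} | OUT={c+e}
  B5: | IN={c+e} | OUT={c+e}
  B6: | IN={} | OUT={c+d}
  B7: | IN={c+d} | OUT={c+d}
  B8: | IN={c+d} | OUT={c+d}

Merge at B2: IN[B2] = OUT[B1] = {a-a}
Applying B2's transfer function to that IN value gives OUT[B2] (row B2 above).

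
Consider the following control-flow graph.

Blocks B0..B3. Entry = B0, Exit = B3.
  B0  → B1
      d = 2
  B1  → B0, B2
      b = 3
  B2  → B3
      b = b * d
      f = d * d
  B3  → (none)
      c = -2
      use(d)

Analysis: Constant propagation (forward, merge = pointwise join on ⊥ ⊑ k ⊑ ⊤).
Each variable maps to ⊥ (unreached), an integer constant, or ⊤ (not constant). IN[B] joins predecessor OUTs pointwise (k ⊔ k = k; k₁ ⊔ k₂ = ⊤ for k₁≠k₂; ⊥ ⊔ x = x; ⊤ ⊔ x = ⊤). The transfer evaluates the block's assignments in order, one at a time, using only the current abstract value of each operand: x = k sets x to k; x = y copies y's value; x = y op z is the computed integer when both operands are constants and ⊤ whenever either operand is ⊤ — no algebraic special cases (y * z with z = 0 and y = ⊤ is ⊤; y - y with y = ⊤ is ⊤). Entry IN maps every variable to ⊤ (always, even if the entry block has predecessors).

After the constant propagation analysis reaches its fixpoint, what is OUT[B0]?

Answer: {a: ⊤, b: ⊤, c: ⊤, d: 2, e: ⊤, f: ⊤}

Derivation:
Converged values:
  B0: | IN=(all ⊤) | OUT={d:2; rest ⊤}
  B1: | IN={d:2; rest ⊤} | OUT={b:3, d:2; rest ⊤}
  B2: | IN={b:3, d:2; rest ⊤} | OUT={b:6, d:2, f:4; rest ⊤}
  B3: | IN={b:6, d:2, f:4; rest ⊤} | OUT={b:6, c:-2, d:2, f:4; rest ⊤}

Merge at B0 (entry node, so the boundary value (all ⊤) is joined with the incoming edge(s)): IN[B0] = (all ⊤) ⊔ OUT[B1] = {a: ⊤, b: ⊤, c: ⊤, d: ⊤, e: ⊤, f: ⊤}
Applying B0's transfer function to that IN value gives OUT[B0] (row B0 above).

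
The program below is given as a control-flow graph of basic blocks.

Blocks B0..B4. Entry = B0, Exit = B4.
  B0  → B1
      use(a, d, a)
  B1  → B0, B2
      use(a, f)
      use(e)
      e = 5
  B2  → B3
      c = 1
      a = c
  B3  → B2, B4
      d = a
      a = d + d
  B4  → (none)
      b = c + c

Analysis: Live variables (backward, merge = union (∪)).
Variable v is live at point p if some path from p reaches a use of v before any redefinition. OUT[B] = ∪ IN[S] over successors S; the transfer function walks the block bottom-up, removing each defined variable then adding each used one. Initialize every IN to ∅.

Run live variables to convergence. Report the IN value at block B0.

Fixpoint table:
  B0:   IN={a, d, e, f}   OUT={a, d, e, f}
  B1:   IN={a, d, e, f}   OUT={a, d, e, f}
  B2:   IN={}   OUT={a, c}
  B3:   IN={a, c}   OUT={c}
  B4:   IN={c}   OUT={}

Merge at B0: OUT[B0] = IN[B1] = {a, d, e, f}
Applying B0's transfer function to that OUT value gives IN[B0] (row B0 above).

Answer: {a, d, e, f}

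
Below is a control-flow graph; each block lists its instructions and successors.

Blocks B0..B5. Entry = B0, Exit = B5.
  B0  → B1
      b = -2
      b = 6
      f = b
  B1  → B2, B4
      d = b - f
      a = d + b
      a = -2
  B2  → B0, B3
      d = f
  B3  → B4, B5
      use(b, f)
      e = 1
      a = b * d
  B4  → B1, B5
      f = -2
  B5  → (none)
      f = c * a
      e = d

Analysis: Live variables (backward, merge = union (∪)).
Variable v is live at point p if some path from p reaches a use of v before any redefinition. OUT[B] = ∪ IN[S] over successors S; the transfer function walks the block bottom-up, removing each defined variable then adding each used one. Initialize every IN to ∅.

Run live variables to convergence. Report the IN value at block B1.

Per-block solution:
  B0:   IN={c}   OUT={b, c, f}
  B1:   IN={b, c, f}   OUT={a, b, c, d, f}
  B2:   IN={b, c, f}   OUT={b, c, d, f}
  B3:   IN={b, c, d, f}   OUT={a, b, c, d}
  B4:   IN={a, b, c, d}   OUT={a, b, c, d, f}
  B5:   IN={a, c, d}   OUT={}

Merge at B1: OUT[B1] = IN[B2] ⊔ IN[B4] = {a, b, c, d, f}
Applying B1's transfer function to that OUT value gives IN[B1] (row B1 above).

Answer: {b, c, f}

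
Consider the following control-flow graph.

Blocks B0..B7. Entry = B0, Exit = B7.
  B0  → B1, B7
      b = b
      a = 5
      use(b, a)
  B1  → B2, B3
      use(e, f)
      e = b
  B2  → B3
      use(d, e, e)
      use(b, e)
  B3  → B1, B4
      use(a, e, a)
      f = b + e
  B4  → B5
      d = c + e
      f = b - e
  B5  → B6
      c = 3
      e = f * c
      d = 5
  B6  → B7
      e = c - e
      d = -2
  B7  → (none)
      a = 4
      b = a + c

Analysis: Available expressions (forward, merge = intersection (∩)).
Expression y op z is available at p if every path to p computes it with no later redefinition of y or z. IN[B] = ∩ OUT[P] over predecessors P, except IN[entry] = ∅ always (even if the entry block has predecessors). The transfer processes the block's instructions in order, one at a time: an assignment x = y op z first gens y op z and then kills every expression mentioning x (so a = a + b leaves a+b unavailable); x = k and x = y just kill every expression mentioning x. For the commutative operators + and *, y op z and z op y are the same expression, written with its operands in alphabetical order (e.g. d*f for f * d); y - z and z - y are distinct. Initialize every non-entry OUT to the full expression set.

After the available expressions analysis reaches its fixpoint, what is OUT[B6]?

Answer: {c*f}

Working:
Per-block solution:
  B0: | IN={} | OUT={}
  B1: | IN={} | OUT={}
  B2: | IN={} | OUT={}
  B3: | IN={} | OUT={b+e}
  B4: | IN={b+e} | OUT={b+e, b-e, c+e}
  B5: | IN={b+e, b-e, c+e} | OUT={c*f}
  B6: | IN={c*f} | OUT={c*f}
  B7: | IN={} | OUT={a+c}

Merge at B6: IN[B6] = OUT[B5] = {c*f}
Applying B6's transfer function to that IN value gives OUT[B6] (row B6 above).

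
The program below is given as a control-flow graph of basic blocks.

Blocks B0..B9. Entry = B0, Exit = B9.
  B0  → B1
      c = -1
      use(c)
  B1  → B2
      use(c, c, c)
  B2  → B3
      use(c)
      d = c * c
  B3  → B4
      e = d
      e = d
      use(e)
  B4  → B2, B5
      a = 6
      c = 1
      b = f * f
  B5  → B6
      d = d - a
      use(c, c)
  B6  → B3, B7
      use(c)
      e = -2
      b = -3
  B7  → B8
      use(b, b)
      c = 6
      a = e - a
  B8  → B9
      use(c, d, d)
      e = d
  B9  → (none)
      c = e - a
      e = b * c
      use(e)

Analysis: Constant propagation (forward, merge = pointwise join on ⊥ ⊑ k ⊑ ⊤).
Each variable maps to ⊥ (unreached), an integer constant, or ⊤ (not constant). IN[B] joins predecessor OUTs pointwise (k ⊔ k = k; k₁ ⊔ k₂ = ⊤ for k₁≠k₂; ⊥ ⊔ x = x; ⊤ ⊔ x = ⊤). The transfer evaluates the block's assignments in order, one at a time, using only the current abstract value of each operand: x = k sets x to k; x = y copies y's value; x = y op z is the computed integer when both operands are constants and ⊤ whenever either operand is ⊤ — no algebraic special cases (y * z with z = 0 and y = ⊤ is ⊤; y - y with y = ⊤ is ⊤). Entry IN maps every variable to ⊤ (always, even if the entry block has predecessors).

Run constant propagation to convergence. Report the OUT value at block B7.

Converged values:
  B0:  IN=(all ⊤)  OUT={c:-1; rest ⊤}
  B1:  IN={c:-1; rest ⊤}  OUT={c:-1; rest ⊤}
  B2:  IN=(all ⊤)  OUT=(all ⊤)
  B3:  IN=(all ⊤)  OUT=(all ⊤)
  B4:  IN=(all ⊤)  OUT={a:6, c:1; rest ⊤}
  B5:  IN={a:6, c:1; rest ⊤}  OUT={a:6, c:1; rest ⊤}
  B6:  IN={a:6, c:1; rest ⊤}  OUT={a:6, b:-3, c:1, e:-2; rest ⊤}
  B7:  IN={a:6, b:-3, c:1, e:-2; rest ⊤}  OUT={a:-8, b:-3, c:6, e:-2; rest ⊤}
  B8:  IN={a:-8, b:-3, c:6, e:-2; rest ⊤}  OUT={a:-8, b:-3, c:6; rest ⊤}
  B9:  IN={a:-8, b:-3, c:6; rest ⊤}  OUT={a:-8, b:-3; rest ⊤}

Merge at B7: IN[B7] = OUT[B6] = {a: 6, b: -3, c: 1, d: ⊤, e: -2, f: ⊤}
Applying B7's transfer function to that IN value gives OUT[B7] (row B7 above).

Answer: {a: -8, b: -3, c: 6, d: ⊤, e: -2, f: ⊤}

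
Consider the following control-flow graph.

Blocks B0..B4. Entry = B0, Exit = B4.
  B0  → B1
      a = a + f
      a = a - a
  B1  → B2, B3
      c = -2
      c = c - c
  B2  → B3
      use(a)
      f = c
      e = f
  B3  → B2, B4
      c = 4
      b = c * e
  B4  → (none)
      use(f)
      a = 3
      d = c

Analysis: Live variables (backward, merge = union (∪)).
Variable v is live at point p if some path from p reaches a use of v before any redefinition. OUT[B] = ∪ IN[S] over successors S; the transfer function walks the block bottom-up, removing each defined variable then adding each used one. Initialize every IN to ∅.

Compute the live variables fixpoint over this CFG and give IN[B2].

Fixpoint table:
  B0:   IN={a, e, f}   OUT={a, e, f}
  B1:   IN={a, e, f}   OUT={a, c, e, f}
  B2:   IN={a, c}   OUT={a, e, f}
  B3:   IN={a, e, f}   OUT={a, c, f}
  B4:   IN={c, f}   OUT={}

Merge at B2: OUT[B2] = IN[B3] = {a, e, f}
Applying B2's transfer function to that OUT value gives IN[B2] (row B2 above).

Answer: {a, c}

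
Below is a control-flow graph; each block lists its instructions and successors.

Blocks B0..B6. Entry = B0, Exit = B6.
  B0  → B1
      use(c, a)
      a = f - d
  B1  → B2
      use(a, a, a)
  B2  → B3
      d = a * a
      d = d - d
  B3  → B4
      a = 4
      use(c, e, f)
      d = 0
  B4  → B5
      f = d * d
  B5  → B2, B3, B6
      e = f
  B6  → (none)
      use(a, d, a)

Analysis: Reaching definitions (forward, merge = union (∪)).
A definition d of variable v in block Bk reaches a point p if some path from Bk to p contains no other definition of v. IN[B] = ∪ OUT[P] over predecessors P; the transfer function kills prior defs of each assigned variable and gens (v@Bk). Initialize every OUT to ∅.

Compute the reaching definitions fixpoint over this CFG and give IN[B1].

Answer: {a@B0}

Working:
Fixpoint table:
  B0:  IN={}  OUT={a@B0}
  B1:  IN={a@B0}  OUT={a@B0}
  B2:  IN={a@B0, a@B3, d@B3, e@B5, f@B4}  OUT={a@B0, a@B3, d@B2, e@B5, f@B4}
  B3:  IN={a@B0, a@B3, d@B2, d@B3, e@B5, f@B4}  OUT={a@B3, d@B3, e@B5, f@B4}
  B4:  IN={a@B3, d@B3, e@B5, f@B4}  OUT={a@B3, d@B3, e@B5, f@B4}
  B5:  IN={a@B3, d@B3, e@B5, f@B4}  OUT={a@B3, d@B3, e@B5, f@B4}
  B6:  IN={a@B3, d@B3, e@B5, f@B4}  OUT={a@B3, d@B3, e@B5, f@B4}

Merge at B1: IN[B1] = OUT[B0] = {a@B0}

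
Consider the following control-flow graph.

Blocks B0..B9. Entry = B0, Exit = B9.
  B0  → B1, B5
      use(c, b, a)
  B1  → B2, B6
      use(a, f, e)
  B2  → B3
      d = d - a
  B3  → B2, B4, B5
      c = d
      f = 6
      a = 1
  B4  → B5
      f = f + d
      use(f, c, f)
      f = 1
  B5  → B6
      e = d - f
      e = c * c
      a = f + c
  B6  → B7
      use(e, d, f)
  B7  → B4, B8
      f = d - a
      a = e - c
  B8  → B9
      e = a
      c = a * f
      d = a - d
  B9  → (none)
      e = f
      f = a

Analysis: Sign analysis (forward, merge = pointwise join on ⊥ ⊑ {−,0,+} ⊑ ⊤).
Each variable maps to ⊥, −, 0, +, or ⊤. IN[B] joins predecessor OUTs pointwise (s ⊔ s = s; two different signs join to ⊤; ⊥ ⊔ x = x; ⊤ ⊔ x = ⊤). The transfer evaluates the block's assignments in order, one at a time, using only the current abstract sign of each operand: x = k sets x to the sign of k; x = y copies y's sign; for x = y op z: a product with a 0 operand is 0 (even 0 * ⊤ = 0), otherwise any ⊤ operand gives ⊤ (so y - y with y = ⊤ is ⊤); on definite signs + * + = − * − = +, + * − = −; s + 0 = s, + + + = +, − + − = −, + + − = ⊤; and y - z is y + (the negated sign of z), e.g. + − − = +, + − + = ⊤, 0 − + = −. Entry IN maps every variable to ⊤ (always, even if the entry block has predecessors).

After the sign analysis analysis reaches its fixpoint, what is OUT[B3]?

Fixpoint table:
  B0: | IN=(all ⊤) | OUT=(all ⊤)
  B1: | IN=(all ⊤) | OUT=(all ⊤)
  B2: | IN=(all ⊤) | OUT=(all ⊤)
  B3: | IN=(all ⊤) | OUT={a:+, f:+; rest ⊤}
  B4: | IN=(all ⊤) | OUT={f:+; rest ⊤}
  B5: | IN=(all ⊤) | OUT=(all ⊤)
  B6: | IN=(all ⊤) | OUT=(all ⊤)
  B7: | IN=(all ⊤) | OUT=(all ⊤)
  B8: | IN=(all ⊤) | OUT=(all ⊤)
  B9: | IN=(all ⊤) | OUT=(all ⊤)

Merge at B3: IN[B3] = OUT[B2] = {a: ⊤, b: ⊤, c: ⊤, d: ⊤, e: ⊤, f: ⊤}
Applying B3's transfer function to that IN value gives OUT[B3] (row B3 above).

Answer: {a: +, b: ⊤, c: ⊤, d: ⊤, e: ⊤, f: +}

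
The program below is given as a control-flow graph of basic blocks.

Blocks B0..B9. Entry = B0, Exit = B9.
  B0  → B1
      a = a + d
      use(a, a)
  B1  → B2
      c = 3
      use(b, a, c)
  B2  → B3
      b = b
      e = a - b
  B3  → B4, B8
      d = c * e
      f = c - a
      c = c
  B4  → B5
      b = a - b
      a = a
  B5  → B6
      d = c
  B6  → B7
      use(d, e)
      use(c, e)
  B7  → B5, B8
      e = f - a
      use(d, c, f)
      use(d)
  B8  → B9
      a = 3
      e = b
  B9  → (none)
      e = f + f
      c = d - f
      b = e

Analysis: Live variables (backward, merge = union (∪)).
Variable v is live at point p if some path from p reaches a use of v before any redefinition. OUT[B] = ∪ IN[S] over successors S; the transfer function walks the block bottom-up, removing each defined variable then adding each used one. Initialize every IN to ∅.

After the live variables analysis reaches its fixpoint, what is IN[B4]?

Fixpoint table:
  B0: | IN={a, b, d} | OUT={a, b}
  B1: | IN={a, b} | OUT={a, b, c}
  B2: | IN={a, b, c} | OUT={a, b, c, e}
  B3: | IN={a, b, c, e} | OUT={a, b, c, d, e, f}
  B4: | IN={a, b, c, e, f} | OUT={a, b, c, e, f}
  B5: | IN={a, b, c, e, f} | OUT={a, b, c, d, e, f}
  B6: | IN={a, b, c, d, e, f} | OUT={a, b, c, d, f}
  B7: | IN={a, b, c, d, f} | OUT={a, b, c, d, e, f}
  B8: | IN={b, d, f} | OUT={d, f}
  B9: | IN={d, f} | OUT={}

Merge at B4: OUT[B4] = IN[B5] = {a, b, c, e, f}
Applying B4's transfer function to that OUT value gives IN[B4] (row B4 above).

Answer: {a, b, c, e, f}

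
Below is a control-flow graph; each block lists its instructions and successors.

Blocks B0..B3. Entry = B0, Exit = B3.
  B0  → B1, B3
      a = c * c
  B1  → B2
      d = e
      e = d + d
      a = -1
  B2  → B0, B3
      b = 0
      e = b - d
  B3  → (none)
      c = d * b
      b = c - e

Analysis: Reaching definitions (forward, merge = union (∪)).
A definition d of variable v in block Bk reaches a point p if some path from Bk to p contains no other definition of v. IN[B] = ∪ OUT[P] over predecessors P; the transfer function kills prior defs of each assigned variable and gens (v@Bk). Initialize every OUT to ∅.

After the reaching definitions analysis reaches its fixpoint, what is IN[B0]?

Answer: {a@B1, b@B2, d@B1, e@B2}

Derivation:
Fixpoint table:
  B0:   IN={a@B1, b@B2, d@B1, e@B2}   OUT={a@B0, b@B2, d@B1, e@B2}
  B1:   IN={a@B0, b@B2, d@B1, e@B2}   OUT={a@B1, b@B2, d@B1, e@B1}
  B2:   IN={a@B1, b@B2, d@B1, e@B1}   OUT={a@B1, b@B2, d@B1, e@B2}
  B3:   IN={a@B0, a@B1, b@B2, d@B1, e@B2}   OUT={a@B0, a@B1, b@B3, c@B3, d@B1, e@B2}

Merge at B0 (entry node, so the boundary value {} is joined with the incoming edge(s)): IN[B0] = {} ⊔ OUT[B2] = {a@B1, b@B2, d@B1, e@B2}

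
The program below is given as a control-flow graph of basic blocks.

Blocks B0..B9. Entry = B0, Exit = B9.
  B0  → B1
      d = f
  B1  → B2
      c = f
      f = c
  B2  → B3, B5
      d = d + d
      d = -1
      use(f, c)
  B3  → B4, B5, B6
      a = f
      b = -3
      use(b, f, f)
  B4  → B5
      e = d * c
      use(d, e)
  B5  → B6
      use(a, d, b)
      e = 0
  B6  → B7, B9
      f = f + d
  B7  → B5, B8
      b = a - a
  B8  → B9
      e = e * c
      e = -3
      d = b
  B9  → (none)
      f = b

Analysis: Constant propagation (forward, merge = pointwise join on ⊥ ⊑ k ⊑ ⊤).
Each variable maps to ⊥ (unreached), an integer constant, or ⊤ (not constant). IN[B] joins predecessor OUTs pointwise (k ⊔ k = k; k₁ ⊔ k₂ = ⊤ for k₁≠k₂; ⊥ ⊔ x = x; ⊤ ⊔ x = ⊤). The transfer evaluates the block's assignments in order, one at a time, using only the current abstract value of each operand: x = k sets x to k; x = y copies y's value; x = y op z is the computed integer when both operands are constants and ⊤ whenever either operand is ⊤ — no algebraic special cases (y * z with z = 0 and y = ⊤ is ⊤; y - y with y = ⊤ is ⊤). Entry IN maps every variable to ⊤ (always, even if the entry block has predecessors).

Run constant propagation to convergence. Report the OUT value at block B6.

Answer: {a: ⊤, b: ⊤, c: ⊤, d: -1, e: ⊤, f: ⊤}

Working:
Per-block solution:
  B0:   IN=(all ⊤)   OUT=(all ⊤)
  B1:   IN=(all ⊤)   OUT=(all ⊤)
  B2:   IN=(all ⊤)   OUT={d:-1; rest ⊤}
  B3:   IN={d:-1; rest ⊤}   OUT={b:-3, d:-1; rest ⊤}
  B4:   IN={b:-3, d:-1; rest ⊤}   OUT={b:-3, d:-1; rest ⊤}
  B5:   IN={d:-1; rest ⊤}   OUT={d:-1, e:0; rest ⊤}
  B6:   IN={d:-1; rest ⊤}   OUT={d:-1; rest ⊤}
  B7:   IN={d:-1; rest ⊤}   OUT={d:-1; rest ⊤}
  B8:   IN={d:-1; rest ⊤}   OUT={e:-3; rest ⊤}
  B9:   IN=(all ⊤)   OUT=(all ⊤)

Merge at B6: IN[B6] = OUT[B3] ⊔ OUT[B5] = {a: ⊤, b: ⊤, c: ⊤, d: -1, e: ⊤, f: ⊤}
Applying B6's transfer function to that IN value gives OUT[B6] (row B6 above).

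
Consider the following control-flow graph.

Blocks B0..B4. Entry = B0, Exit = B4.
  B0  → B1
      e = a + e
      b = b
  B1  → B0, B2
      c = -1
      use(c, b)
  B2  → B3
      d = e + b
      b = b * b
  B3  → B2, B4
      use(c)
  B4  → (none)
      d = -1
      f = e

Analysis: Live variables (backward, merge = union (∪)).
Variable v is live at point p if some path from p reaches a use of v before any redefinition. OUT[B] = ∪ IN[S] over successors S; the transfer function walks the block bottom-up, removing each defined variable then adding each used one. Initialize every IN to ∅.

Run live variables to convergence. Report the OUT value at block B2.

Answer: {b, c, e}

Trace:
Per-block solution:
  B0:   IN={a, b, e}   OUT={a, b, e}
  B1:   IN={a, b, e}   OUT={a, b, c, e}
  B2:   IN={b, c, e}   OUT={b, c, e}
  B3:   IN={b, c, e}   OUT={b, c, e}
  B4:   IN={e}   OUT={}

Merge at B2: OUT[B2] = IN[B3] = {b, c, e}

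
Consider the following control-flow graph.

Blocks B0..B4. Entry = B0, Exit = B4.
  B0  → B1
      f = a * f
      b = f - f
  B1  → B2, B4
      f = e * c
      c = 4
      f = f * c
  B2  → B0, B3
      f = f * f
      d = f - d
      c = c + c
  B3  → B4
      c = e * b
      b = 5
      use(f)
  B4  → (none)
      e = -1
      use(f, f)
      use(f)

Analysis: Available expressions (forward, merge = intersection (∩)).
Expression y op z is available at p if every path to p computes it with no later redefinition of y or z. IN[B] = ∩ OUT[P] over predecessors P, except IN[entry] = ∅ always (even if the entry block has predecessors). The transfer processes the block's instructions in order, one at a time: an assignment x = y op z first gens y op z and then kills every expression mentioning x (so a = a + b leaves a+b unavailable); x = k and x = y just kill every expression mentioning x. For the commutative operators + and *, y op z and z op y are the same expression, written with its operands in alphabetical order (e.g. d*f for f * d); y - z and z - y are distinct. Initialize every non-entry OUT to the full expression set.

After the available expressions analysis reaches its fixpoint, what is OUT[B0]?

Answer: {f-f}

Trace:
Fixpoint table:
  B0:   IN={}   OUT={f-f}
  B1:   IN={f-f}   OUT={}
  B2:   IN={}   OUT={}
  B3:   IN={}   OUT={}
  B4:   IN={}   OUT={}

Merge at B0 (entry node, so the boundary value {} is joined with the incoming edge(s)): IN[B0] = {} ∩ OUT[B2] = {}
Applying B0's transfer function to that IN value gives OUT[B0] (row B0 above).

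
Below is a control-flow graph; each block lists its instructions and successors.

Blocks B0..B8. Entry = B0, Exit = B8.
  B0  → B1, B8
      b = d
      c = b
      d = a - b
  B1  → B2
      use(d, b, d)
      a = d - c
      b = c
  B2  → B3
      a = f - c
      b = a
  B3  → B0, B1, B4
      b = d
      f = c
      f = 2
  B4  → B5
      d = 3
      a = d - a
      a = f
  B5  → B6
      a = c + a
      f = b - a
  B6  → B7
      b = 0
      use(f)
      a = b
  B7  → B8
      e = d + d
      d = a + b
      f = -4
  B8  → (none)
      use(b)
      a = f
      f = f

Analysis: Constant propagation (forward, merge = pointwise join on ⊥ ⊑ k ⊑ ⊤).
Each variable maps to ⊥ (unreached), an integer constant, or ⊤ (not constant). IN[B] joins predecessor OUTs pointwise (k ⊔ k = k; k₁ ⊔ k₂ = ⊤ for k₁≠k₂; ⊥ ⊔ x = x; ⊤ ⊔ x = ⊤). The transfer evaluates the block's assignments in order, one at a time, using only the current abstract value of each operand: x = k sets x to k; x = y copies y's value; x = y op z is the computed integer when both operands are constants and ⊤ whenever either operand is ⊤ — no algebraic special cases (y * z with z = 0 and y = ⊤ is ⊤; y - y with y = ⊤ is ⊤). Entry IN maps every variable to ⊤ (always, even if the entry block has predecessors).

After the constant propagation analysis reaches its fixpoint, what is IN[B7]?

Answer: {a: 0, b: 0, c: ⊤, d: 3, e: ⊤, f: ⊤}

Derivation:
Fixpoint table:
  B0:   IN=(all ⊤)   OUT=(all ⊤)
  B1:   IN=(all ⊤)   OUT=(all ⊤)
  B2:   IN=(all ⊤)   OUT=(all ⊤)
  B3:   IN=(all ⊤)   OUT={f:2; rest ⊤}
  B4:   IN={f:2; rest ⊤}   OUT={a:2, d:3, f:2; rest ⊤}
  B5:   IN={a:2, d:3, f:2; rest ⊤}   OUT={d:3; rest ⊤}
  B6:   IN={d:3; rest ⊤}   OUT={a:0, b:0, d:3; rest ⊤}
  B7:   IN={a:0, b:0, d:3; rest ⊤}   OUT={a:0, b:0, d:0, e:6, f:-4; rest ⊤}
  B8:   IN=(all ⊤)   OUT=(all ⊤)

Merge at B7: IN[B7] = OUT[B6] = {a: 0, b: 0, c: ⊤, d: 3, e: ⊤, f: ⊤}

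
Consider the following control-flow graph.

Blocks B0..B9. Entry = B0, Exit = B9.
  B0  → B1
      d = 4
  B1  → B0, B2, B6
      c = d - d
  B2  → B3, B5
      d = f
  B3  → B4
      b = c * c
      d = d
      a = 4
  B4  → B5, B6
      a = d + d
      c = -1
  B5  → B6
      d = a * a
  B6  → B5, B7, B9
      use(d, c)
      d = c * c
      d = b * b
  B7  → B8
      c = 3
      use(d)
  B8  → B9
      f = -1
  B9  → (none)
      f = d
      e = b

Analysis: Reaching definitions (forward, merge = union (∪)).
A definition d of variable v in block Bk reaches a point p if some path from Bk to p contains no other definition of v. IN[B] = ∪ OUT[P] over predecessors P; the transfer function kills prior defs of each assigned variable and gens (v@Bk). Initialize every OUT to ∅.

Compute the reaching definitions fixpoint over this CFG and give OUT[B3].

Answer: {a@B3, b@B3, c@B1, d@B3}

Derivation:
Fixpoint table:
  B0:  IN={c@B1, d@B0}  OUT={c@B1, d@B0}
  B1:  IN={c@B1, d@B0}  OUT={c@B1, d@B0}
  B2:  IN={c@B1, d@B0}  OUT={c@B1, d@B2}
  B3:  IN={c@B1, d@B2}  OUT={a@B3, b@B3, c@B1, d@B3}
  B4:  IN={a@B3, b@B3, c@B1, d@B3}  OUT={a@B4, b@B3, c@B4, d@B3}
  B5:  IN={a@B4, b@B3, c@B1, c@B4, d@B2, d@B3, d@B6}  OUT={a@B4, b@B3, c@B1, c@B4, d@B5}
  B6:  IN={a@B4, b@B3, c@B1, c@B4, d@B0, d@B3, d@B5}  OUT={a@B4, b@B3, c@B1, c@B4, d@B6}
  B7:  IN={a@B4, b@B3, c@B1, c@B4, d@B6}  OUT={a@B4, b@B3, c@B7, d@B6}
  B8:  IN={a@B4, b@B3, c@B7, d@B6}  OUT={a@B4, b@B3, c@B7, d@B6, f@B8}
  B9:  IN={a@B4, b@B3, c@B1, c@B4, c@B7, d@B6, f@B8}  OUT={a@B4, b@B3, c@B1, c@B4, c@B7, d@B6, e@B9, f@B9}

Merge at B3: IN[B3] = OUT[B2] = {c@B1, d@B2}
Applying B3's transfer function to that IN value gives OUT[B3] (row B3 above).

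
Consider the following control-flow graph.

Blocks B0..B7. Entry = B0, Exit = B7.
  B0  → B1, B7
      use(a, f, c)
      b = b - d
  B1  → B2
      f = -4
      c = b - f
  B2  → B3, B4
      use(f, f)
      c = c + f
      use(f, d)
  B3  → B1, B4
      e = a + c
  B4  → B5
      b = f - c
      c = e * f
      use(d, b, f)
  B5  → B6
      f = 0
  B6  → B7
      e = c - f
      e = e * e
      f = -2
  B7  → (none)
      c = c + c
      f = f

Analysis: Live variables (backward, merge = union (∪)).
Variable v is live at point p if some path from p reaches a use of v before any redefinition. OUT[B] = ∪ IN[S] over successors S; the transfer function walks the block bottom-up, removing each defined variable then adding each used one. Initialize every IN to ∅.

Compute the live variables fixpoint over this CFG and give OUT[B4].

Answer: {c}

Derivation:
Converged values:
  B0:  IN={a, b, c, d, e, f}  OUT={a, b, c, d, e, f}
  B1:  IN={a, b, d, e}  OUT={a, b, c, d, e, f}
  B2:  IN={a, b, c, d, e, f}  OUT={a, b, c, d, e, f}
  B3:  IN={a, b, c, d, f}  OUT={a, b, c, d, e, f}
  B4:  IN={c, d, e, f}  OUT={c}
  B5:  IN={c}  OUT={c, f}
  B6:  IN={c, f}  OUT={c, f}
  B7:  IN={c, f}  OUT={}

Merge at B4: OUT[B4] = IN[B5] = {c}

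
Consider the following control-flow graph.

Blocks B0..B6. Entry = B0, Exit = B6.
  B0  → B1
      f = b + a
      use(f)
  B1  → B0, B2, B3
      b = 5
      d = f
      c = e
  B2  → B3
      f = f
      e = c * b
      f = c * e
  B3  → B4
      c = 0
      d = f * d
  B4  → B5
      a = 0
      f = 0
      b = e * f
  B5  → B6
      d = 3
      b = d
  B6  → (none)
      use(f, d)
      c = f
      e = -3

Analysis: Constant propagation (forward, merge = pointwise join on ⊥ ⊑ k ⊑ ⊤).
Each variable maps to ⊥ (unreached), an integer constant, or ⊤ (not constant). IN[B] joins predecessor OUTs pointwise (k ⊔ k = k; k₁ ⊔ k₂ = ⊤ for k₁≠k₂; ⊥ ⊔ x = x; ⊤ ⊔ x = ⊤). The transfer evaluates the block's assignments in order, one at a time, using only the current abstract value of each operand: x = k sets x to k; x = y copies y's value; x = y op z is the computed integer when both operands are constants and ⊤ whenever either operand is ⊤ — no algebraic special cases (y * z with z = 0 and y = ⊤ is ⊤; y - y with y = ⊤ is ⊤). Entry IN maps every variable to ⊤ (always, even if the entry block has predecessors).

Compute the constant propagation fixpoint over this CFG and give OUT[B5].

Converged values:
  B0:  IN=(all ⊤)  OUT=(all ⊤)
  B1:  IN=(all ⊤)  OUT={b:5; rest ⊤}
  B2:  IN={b:5; rest ⊤}  OUT={b:5; rest ⊤}
  B3:  IN={b:5; rest ⊤}  OUT={b:5, c:0; rest ⊤}
  B4:  IN={b:5, c:0; rest ⊤}  OUT={a:0, c:0, f:0; rest ⊤}
  B5:  IN={a:0, c:0, f:0; rest ⊤}  OUT={a:0, b:3, c:0, d:3, f:0; rest ⊤}
  B6:  IN={a:0, b:3, c:0, d:3, f:0; rest ⊤}  OUT={a:0, b:3, c:0, d:3, e:-3, f:0; rest ⊤}

Merge at B5: IN[B5] = OUT[B4] = {a: 0, b: ⊤, c: 0, d: ⊤, e: ⊤, f: 0}
Applying B5's transfer function to that IN value gives OUT[B5] (row B5 above).

Answer: {a: 0, b: 3, c: 0, d: 3, e: ⊤, f: 0}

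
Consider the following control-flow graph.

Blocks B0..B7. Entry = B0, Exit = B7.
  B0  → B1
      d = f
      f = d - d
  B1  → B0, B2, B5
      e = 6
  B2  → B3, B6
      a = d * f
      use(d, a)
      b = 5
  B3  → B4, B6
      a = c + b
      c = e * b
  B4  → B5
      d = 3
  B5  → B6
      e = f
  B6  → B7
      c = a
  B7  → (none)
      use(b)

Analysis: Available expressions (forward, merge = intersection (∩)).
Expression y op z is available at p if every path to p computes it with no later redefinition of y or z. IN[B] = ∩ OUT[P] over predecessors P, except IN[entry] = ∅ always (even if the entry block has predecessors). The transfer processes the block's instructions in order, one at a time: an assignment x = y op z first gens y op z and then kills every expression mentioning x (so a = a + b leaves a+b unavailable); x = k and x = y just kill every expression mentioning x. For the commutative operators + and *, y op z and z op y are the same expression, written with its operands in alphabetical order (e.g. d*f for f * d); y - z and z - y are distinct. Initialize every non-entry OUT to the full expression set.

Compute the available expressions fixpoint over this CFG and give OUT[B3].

Fixpoint table:
  B0:  IN={}  OUT={d-d}
  B1:  IN={d-d}  OUT={d-d}
  B2:  IN={d-d}  OUT={d*f, d-d}
  B3:  IN={d*f, d-d}  OUT={b*e, d*f, d-d}
  B4:  IN={b*e, d*f, d-d}  OUT={b*e}
  B5:  IN={}  OUT={}
  B6:  IN={}  OUT={}
  B7:  IN={}  OUT={}

Merge at B3: IN[B3] = OUT[B2] = {d*f, d-d}
Applying B3's transfer function to that IN value gives OUT[B3] (row B3 above).

Answer: {b*e, d*f, d-d}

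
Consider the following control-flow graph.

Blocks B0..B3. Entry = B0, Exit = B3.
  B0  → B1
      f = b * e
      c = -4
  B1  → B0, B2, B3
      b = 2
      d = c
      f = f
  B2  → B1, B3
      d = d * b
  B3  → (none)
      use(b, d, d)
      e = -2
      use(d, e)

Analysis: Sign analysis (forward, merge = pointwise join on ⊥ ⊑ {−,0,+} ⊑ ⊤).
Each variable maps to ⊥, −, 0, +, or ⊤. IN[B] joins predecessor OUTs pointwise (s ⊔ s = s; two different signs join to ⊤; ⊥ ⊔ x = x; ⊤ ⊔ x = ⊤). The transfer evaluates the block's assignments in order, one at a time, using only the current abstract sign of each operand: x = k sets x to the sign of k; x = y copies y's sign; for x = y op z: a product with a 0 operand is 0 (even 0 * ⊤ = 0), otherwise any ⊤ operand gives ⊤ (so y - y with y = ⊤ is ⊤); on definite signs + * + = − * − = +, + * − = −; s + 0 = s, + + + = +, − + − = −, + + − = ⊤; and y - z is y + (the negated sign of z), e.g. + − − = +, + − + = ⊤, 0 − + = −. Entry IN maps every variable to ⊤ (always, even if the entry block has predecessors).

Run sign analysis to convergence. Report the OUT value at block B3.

Converged values:
  B0:  IN=(all ⊤)  OUT={c:-; rest ⊤}
  B1:  IN={c:-; rest ⊤}  OUT={b:+, c:-, d:-; rest ⊤}
  B2:  IN={b:+, c:-, d:-; rest ⊤}  OUT={b:+, c:-, d:-; rest ⊤}
  B3:  IN={b:+, c:-, d:-; rest ⊤}  OUT={b:+, c:-, d:-, e:-; rest ⊤}

Merge at B3: IN[B3] = OUT[B1] ⊔ OUT[B2] = {a: ⊤, b: +, c: -, d: -, e: ⊤, f: ⊤}
Applying B3's transfer function to that IN value gives OUT[B3] (row B3 above).

Answer: {a: ⊤, b: +, c: -, d: -, e: -, f: ⊤}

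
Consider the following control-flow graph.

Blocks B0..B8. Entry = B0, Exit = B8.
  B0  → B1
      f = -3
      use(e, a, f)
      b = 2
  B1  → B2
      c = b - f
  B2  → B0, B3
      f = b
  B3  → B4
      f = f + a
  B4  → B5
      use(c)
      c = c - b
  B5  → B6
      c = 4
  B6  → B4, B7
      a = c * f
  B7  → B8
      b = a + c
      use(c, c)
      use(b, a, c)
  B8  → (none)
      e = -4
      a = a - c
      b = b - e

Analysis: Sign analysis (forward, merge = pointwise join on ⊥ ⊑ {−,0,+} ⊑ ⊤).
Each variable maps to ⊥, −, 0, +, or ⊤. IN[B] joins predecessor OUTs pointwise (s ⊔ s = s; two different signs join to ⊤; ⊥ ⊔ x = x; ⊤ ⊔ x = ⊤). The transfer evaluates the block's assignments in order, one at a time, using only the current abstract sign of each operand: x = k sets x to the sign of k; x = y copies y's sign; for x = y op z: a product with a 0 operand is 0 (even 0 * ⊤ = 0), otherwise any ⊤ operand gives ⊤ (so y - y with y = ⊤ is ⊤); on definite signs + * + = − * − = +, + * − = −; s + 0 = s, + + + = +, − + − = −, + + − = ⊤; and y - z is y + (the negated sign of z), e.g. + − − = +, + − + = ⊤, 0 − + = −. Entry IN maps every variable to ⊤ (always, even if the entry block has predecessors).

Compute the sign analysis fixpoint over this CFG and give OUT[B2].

Answer: {a: ⊤, b: +, c: +, d: ⊤, e: ⊤, f: +}

Working:
Per-block solution:
  B0: | IN=(all ⊤) | OUT={b:+, f:-; rest ⊤}
  B1: | IN={b:+, f:-; rest ⊤} | OUT={b:+, c:+, f:-; rest ⊤}
  B2: | IN={b:+, c:+, f:-; rest ⊤} | OUT={b:+, c:+, f:+; rest ⊤}
  B3: | IN={b:+, c:+, f:+; rest ⊤} | OUT={b:+, c:+; rest ⊤}
  B4: | IN={b:+, c:+; rest ⊤} | OUT={b:+; rest ⊤}
  B5: | IN={b:+; rest ⊤} | OUT={b:+, c:+; rest ⊤}
  B6: | IN={b:+, c:+; rest ⊤} | OUT={b:+, c:+; rest ⊤}
  B7: | IN={b:+, c:+; rest ⊤} | OUT={c:+; rest ⊤}
  B8: | IN={c:+; rest ⊤} | OUT={c:+, e:-; rest ⊤}

Merge at B2: IN[B2] = OUT[B1] = {a: ⊤, b: +, c: +, d: ⊤, e: ⊤, f: -}
Applying B2's transfer function to that IN value gives OUT[B2] (row B2 above).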